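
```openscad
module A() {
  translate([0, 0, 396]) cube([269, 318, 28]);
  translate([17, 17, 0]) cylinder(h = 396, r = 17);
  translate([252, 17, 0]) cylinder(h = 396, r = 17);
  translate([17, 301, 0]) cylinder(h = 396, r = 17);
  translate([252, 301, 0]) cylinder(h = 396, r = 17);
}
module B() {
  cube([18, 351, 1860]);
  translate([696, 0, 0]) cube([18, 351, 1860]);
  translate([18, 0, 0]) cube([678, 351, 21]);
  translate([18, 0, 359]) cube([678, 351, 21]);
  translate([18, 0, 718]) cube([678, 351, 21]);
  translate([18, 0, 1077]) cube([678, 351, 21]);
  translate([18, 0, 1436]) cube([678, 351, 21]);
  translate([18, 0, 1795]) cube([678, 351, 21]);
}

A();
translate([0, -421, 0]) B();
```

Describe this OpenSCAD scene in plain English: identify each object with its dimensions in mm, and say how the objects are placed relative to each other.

A is a four-legged stool. The seat is a 269×318×28 mm slab whose top surface is at z = 424 mm; four round legs, each 34 mm in diameter, run from the floor (z = 0) to the underside of the seat, each leg's axis is inset half a diameter from the nearest pair of seat edges (so the leg's bounding box is flush with the corner).

B is a bookshelf 714 mm wide overall, 351 mm deep and 1860 mm tall. The two sides are 18 mm thick vertical panels. 6 horizontal shelves of 21 mm thickness span between the inner faces of the sides; the lowest shelf sits on the floor and shelves are stacked with a clear vertical gap of 338 mm between each pair.

The bookshelf is on the floor beside the stool on its −y side.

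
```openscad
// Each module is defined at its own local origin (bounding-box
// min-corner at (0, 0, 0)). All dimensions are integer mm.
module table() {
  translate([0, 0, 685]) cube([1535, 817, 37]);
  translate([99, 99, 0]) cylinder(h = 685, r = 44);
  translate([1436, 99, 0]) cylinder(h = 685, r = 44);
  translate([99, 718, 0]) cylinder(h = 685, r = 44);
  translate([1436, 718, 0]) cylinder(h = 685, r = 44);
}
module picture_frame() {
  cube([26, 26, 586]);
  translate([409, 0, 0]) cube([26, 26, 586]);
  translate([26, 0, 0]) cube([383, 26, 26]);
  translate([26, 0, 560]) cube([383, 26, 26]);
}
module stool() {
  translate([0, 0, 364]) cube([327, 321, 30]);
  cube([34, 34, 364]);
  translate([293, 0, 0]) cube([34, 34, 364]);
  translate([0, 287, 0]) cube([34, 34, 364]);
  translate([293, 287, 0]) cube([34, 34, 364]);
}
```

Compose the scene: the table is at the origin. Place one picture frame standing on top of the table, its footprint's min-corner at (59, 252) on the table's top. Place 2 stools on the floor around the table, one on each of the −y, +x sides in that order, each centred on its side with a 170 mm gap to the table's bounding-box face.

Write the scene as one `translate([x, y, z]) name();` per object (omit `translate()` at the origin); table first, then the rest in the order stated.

table();
translate([59, 252, 722]) picture_frame();
translate([604, -491, 0]) stool();
translate([1705, 248, 0]) stool();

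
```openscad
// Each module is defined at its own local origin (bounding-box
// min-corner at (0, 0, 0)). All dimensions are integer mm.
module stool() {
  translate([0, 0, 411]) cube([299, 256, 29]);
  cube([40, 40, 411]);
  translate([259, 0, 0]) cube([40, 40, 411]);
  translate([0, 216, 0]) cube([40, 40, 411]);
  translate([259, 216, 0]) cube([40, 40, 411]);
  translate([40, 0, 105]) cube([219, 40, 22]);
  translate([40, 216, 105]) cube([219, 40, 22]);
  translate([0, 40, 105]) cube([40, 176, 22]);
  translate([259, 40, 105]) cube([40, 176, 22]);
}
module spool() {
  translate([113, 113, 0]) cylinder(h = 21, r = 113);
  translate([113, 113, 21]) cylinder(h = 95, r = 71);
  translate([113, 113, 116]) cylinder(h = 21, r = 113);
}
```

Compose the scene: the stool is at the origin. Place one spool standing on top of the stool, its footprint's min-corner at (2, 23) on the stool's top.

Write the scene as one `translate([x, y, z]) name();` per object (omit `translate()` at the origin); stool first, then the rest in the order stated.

stool();
translate([2, 23, 440]) spool();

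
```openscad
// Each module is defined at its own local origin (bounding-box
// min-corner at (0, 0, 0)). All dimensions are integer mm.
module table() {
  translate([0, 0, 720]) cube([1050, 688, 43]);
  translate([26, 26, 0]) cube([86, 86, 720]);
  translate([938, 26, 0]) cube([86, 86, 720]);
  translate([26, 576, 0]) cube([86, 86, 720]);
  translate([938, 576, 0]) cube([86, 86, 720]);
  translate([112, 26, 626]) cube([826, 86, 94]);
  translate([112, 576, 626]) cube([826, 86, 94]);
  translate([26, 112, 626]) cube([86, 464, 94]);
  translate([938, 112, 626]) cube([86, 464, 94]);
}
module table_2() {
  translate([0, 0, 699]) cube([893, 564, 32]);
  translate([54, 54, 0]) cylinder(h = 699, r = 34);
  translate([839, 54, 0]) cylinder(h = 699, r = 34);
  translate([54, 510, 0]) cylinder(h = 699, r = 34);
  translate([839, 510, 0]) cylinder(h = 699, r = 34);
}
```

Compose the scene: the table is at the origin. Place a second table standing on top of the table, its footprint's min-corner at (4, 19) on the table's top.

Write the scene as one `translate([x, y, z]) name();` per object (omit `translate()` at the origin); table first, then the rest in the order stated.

table();
translate([4, 19, 763]) table_2();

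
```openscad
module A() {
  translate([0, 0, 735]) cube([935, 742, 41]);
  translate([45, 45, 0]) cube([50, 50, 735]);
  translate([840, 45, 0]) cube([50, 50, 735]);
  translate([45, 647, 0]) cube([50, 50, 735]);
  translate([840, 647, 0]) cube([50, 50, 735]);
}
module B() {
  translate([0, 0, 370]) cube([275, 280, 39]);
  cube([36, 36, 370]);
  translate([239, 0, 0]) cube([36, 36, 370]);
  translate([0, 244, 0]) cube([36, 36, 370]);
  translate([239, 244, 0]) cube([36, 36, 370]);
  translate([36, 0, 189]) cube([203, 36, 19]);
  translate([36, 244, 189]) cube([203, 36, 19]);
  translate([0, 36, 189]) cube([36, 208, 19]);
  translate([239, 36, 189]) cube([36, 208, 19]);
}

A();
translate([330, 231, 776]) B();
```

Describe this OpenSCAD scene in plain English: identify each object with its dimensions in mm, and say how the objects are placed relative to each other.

A is a table with a 935×742 mm rectangular top, 41 mm thick, top surface at z = 776 mm, supported by four 50×50 mm square legs, each inset 45 mm from the nearest pair of top edges, running from the floor.

B is a four-legged stool. The seat is a 275×280×39 mm slab whose top surface is at z = 409 mm; four square legs, each 36×36 mm in cross-section, run from the floor (z = 0) to the underside of the seat, each flush with a corner of the seat. Four stretchers, 36 mm wide and 19 mm tall, connect adjacent legs with their undersides at z = 189 mm, each running between the inner faces of the legs it joins and aligned with the legs' outer faces on the other axis.

The stool is on top of the table, centred.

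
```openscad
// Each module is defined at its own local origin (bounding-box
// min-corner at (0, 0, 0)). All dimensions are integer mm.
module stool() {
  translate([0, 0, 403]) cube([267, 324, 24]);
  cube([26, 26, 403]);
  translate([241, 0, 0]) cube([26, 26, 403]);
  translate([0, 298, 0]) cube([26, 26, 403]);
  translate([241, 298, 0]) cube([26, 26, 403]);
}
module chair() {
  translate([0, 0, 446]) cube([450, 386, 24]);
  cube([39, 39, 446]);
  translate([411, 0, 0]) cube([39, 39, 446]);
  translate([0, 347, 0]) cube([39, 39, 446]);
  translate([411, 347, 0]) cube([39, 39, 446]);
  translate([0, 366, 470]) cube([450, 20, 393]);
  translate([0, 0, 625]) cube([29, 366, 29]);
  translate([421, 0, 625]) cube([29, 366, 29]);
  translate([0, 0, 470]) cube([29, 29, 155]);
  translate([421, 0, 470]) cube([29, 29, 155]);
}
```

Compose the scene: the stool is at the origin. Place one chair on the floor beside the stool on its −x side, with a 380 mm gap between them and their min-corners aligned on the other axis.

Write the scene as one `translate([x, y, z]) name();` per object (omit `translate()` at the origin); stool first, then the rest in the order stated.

stool();
translate([-830, 0, 0]) chair();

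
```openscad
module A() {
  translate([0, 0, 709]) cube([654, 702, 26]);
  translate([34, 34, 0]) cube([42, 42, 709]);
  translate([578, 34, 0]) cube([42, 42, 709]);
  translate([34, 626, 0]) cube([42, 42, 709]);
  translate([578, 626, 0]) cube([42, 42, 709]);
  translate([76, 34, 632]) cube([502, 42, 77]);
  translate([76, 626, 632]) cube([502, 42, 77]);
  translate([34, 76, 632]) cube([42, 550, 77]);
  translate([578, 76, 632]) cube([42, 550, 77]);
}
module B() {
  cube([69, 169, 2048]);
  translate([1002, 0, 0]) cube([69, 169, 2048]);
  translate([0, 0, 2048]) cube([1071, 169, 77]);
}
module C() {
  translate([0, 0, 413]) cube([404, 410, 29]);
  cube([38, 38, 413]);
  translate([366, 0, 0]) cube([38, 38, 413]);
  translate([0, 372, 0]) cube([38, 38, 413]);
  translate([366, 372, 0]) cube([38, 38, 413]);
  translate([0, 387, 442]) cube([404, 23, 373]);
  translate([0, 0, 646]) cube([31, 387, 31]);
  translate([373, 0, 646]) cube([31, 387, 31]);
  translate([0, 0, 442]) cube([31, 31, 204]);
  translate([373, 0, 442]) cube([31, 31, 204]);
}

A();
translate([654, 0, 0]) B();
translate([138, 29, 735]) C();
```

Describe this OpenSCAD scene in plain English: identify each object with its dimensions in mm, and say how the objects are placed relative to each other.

A is a rectangular dining table. The top is 654×702×26 mm with its upper surface at z = 735 mm. It stands on four 42×42 mm square legs, each inset 34 mm from the nearest pair of top edges, running from the floor to the underside of the top. Four apron rails, 42 mm thick and 77 mm tall, run between adjacent legs with their top edges flush with the underside of the top and their outer faces flush with the legs' outer faces.

B is a door frame. The clear opening is 933 mm wide and 2048 mm high. Two 69 mm wide jambs, 169 mm deep, stand either side of the opening from the floor to the top of the opening. A 77 mm thick head sits across the top of both jambs, spanning the full outside width of the frame.

C is a chair: 404×410 mm seat, 29 mm thick, top at z = 442 mm, on four 38 mm square corner legs flush with the seat edges. A 23 mm thick backrest slab spans the full seat width, extending 373 mm above the seat top, its back face flush with the seat's +y edge. Two armrests of 31×31 mm section run along each side from the seat's front edge to the front of the backrest, top faces 235 mm above the seat top and outer faces flush with the seat's x-edges; a 31×31 mm post under the front of each armrest stands on the seat at the front corner.

The door frame is against the table's +x side, with their −y faces flush. The chair is on top of the table.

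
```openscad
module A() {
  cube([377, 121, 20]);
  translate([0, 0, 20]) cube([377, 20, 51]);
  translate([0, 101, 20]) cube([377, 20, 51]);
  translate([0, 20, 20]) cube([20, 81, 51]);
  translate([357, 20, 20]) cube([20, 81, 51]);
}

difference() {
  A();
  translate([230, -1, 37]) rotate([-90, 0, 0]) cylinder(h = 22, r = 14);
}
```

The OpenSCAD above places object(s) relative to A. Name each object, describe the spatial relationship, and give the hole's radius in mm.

A is an open box. The open box has a circular hole through its front wall. The hole's radius is 14 mm.

The subtracted cylinder has r = 14 mm.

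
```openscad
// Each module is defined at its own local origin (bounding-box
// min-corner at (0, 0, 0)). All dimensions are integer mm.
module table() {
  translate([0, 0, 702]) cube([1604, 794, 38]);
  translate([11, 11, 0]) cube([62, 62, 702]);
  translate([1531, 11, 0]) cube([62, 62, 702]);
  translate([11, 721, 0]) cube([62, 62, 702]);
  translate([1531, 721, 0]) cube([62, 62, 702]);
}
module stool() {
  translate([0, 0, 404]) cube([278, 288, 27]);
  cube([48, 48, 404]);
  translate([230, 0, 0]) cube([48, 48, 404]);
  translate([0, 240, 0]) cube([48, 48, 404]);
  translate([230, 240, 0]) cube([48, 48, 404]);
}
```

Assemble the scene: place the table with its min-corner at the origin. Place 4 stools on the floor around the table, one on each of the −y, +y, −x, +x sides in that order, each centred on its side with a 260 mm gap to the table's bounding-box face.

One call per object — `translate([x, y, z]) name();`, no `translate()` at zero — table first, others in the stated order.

table();
translate([663, -548, 0]) stool();
translate([663, 1054, 0]) stool();
translate([-538, 253, 0]) stool();
translate([1864, 253, 0]) stool();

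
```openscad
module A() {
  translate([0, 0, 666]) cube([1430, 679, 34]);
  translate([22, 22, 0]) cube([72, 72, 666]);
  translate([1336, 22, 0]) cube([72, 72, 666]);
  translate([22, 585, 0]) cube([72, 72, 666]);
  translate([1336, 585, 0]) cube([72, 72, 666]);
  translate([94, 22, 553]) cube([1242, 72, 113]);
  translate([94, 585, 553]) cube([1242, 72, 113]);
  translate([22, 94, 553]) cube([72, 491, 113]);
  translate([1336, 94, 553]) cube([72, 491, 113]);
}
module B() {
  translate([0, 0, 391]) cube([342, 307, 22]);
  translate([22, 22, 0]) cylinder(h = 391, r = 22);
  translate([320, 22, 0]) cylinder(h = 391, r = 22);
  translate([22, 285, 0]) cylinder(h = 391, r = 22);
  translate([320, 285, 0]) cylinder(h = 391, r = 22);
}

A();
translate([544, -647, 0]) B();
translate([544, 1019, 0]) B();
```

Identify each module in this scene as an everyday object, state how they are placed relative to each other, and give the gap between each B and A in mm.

A is a table. B is a stool. Two stools sit around the table at the −y, +y sides. The gap between each stool and the table is 340 mm.

Each stool's nearest face is 340 mm from the table's bounding box.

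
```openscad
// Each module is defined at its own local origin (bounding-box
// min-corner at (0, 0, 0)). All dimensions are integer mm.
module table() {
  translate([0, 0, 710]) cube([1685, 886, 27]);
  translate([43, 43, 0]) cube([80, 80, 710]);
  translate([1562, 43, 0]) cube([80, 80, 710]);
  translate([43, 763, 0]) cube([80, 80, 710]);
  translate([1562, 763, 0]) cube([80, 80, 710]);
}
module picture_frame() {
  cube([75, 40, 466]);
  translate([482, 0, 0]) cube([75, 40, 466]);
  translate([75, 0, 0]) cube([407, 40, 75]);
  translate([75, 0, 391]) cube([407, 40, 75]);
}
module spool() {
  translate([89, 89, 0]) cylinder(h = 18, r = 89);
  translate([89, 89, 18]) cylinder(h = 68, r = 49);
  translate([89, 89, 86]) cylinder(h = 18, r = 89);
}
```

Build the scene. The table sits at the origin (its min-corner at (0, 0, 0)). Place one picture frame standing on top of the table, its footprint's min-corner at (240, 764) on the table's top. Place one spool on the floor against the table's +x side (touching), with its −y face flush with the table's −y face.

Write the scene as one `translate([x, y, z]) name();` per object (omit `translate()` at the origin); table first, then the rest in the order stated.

table();
translate([240, 764, 737]) picture_frame();
translate([1685, 0, 0]) spool();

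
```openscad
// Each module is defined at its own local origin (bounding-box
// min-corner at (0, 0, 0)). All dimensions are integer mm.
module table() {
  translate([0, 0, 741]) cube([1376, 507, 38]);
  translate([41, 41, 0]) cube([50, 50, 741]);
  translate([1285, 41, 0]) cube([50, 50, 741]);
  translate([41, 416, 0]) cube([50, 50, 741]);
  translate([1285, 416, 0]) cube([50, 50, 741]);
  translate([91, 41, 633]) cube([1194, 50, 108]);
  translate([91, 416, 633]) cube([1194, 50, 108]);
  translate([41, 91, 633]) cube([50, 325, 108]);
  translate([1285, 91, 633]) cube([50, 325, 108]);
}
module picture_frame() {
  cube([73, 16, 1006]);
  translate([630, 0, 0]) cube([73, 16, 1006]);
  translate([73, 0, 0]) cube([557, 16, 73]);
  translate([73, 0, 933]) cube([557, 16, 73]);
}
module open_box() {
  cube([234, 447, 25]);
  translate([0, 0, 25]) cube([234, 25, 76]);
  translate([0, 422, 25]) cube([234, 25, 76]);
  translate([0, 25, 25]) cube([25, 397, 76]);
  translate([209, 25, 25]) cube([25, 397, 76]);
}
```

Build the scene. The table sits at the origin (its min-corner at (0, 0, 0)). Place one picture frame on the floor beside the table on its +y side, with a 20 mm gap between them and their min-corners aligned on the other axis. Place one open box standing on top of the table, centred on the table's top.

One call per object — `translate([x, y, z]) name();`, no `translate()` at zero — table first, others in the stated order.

table();
translate([0, 527, 0]) picture_frame();
translate([571, 30, 779]) open_box();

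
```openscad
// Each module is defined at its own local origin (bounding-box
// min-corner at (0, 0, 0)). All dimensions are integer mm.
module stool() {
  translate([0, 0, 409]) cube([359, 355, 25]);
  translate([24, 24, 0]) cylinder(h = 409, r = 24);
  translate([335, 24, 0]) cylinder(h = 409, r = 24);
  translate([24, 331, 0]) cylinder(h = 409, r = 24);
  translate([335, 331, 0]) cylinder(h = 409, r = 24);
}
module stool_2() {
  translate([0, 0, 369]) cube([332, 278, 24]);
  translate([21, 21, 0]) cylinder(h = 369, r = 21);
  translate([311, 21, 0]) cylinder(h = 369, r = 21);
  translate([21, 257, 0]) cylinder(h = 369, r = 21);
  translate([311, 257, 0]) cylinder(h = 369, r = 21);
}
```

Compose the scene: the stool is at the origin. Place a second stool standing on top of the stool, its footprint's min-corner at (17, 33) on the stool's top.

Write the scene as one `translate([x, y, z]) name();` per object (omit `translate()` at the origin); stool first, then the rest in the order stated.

stool();
translate([17, 33, 434]) stool_2();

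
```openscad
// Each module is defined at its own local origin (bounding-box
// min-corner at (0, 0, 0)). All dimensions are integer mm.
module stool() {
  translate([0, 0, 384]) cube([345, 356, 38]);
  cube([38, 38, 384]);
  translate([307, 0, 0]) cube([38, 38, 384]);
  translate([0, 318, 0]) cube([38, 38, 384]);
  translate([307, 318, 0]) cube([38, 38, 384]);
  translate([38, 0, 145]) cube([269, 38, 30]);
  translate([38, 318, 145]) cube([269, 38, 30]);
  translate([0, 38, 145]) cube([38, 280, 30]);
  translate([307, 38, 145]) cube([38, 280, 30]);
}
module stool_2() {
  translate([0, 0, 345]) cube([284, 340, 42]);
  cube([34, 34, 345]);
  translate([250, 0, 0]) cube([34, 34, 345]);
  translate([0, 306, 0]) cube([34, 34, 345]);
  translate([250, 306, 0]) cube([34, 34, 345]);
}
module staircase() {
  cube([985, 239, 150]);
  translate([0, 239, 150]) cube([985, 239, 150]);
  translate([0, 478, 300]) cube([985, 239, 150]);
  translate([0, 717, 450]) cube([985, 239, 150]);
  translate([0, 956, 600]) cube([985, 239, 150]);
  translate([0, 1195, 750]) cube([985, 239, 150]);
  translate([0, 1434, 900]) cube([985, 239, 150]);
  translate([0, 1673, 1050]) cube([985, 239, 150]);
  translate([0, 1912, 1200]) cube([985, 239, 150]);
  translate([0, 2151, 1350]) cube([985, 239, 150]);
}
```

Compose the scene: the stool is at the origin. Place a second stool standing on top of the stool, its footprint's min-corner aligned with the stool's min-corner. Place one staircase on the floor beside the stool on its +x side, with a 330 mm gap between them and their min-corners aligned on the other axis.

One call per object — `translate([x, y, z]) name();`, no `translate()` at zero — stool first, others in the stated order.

stool();
translate([0, 0, 422]) stool_2();
translate([675, 0, 0]) staircase();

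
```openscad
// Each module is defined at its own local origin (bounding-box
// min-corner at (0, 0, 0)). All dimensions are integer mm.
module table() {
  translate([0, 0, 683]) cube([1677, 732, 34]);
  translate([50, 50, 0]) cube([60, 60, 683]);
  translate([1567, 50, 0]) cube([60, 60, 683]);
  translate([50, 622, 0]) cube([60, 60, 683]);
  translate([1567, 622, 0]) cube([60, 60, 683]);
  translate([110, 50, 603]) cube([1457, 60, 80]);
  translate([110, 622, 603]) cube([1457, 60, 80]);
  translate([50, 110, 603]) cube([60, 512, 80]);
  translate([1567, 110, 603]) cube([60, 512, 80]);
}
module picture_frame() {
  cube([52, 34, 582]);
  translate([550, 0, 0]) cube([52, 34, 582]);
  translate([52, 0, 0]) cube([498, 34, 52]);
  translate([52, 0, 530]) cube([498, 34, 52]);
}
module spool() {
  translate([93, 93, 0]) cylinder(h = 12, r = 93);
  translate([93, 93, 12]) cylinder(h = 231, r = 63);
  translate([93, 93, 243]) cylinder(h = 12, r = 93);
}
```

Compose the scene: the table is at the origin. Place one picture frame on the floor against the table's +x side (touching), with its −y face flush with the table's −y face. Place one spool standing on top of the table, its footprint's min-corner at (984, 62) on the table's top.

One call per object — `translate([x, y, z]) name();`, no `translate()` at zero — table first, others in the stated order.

table();
translate([1677, 0, 0]) picture_frame();
translate([984, 62, 717]) spool();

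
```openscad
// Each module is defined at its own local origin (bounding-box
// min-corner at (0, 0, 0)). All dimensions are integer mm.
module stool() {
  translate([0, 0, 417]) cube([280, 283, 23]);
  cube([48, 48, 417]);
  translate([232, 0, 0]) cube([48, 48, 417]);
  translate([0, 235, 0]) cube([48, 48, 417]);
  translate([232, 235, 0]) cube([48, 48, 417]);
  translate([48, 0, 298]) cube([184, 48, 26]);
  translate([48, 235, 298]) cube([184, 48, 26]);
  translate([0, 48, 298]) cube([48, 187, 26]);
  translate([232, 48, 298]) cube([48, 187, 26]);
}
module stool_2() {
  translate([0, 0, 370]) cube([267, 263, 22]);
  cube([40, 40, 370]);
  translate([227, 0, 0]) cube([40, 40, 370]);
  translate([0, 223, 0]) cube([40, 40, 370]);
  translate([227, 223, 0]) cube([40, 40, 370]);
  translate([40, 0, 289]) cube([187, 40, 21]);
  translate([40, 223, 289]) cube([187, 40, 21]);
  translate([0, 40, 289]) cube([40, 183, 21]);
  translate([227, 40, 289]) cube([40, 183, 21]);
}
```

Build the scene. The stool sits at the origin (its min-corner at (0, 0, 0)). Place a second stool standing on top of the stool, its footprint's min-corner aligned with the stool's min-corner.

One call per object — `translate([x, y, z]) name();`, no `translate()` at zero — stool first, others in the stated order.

stool();
translate([0, 0, 440]) stool_2();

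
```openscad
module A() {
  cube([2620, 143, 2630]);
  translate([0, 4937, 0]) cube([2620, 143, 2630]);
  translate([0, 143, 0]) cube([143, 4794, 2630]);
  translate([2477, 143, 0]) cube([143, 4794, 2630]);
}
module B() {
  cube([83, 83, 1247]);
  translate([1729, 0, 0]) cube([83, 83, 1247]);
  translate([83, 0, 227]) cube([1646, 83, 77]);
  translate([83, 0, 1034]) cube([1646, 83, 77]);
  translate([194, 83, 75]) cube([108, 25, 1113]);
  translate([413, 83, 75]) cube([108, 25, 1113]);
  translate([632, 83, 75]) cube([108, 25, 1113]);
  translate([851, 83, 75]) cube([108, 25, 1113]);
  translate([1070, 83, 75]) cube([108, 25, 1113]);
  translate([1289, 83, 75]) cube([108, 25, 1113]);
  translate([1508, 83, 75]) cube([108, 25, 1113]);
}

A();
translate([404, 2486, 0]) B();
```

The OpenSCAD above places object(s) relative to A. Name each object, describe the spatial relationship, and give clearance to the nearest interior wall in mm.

A is a house frame. B is a fence section. The fence section sits inside the house frame, centred. The clearance to the nearest interior wall is 261 mm.

Clearances: x = 261, y = 2343; minimum 261 mm.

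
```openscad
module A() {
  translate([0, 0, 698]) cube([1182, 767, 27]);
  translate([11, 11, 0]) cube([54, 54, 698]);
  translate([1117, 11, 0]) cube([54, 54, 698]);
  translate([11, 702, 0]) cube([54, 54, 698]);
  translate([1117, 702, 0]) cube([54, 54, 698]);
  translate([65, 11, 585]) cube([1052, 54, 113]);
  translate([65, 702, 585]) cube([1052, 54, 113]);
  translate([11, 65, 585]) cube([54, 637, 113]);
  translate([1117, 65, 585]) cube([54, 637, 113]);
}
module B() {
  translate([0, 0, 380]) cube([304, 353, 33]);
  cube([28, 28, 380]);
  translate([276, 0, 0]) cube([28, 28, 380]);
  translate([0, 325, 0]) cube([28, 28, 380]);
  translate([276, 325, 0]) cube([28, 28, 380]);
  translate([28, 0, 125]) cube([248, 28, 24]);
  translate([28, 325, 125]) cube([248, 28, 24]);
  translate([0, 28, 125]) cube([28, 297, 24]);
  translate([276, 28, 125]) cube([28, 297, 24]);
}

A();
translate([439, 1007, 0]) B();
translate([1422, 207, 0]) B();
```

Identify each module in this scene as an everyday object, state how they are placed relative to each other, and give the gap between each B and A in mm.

Each stool's nearest face is 240 mm from the table's bounding box.

A is a table. B is a stool. Two stools sit around the table at the +y, +x sides. The gap between each stool and the table is 240 mm.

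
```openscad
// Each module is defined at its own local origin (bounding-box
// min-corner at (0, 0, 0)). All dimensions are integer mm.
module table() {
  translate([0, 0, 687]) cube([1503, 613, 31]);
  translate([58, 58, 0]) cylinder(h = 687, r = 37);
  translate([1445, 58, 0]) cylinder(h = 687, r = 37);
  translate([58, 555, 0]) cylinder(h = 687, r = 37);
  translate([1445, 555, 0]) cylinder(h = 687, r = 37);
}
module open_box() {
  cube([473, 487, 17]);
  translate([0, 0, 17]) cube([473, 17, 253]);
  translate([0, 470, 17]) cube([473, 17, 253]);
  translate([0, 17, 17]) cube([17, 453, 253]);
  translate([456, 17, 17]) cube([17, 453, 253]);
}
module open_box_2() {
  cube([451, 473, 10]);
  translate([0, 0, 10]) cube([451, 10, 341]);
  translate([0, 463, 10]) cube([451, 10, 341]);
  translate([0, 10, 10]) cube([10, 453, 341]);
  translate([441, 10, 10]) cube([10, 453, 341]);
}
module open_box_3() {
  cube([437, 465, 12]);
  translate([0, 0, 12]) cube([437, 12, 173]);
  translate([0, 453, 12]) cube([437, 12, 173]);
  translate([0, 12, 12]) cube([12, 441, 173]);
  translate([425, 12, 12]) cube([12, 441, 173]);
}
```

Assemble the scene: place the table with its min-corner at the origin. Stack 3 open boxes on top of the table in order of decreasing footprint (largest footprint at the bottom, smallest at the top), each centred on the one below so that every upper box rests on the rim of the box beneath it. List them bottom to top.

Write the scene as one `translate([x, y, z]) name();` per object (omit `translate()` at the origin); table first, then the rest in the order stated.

table();
translate([515, 63, 718]) open_box();
translate([526, 70, 988]) open_box_2();
translate([533, 74, 1339]) open_box_3();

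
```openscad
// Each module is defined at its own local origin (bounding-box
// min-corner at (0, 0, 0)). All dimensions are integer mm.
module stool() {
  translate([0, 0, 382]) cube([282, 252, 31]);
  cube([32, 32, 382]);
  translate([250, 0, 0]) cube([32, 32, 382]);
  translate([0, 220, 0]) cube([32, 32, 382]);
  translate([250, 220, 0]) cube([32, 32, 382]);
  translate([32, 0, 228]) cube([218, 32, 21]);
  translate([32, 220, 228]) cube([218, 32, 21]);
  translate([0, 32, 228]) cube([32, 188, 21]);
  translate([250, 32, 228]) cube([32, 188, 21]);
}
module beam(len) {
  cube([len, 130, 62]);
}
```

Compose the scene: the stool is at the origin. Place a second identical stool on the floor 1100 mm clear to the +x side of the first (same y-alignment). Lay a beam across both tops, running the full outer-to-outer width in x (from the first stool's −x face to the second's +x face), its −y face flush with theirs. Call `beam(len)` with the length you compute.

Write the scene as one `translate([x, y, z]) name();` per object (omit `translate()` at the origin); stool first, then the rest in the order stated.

stool();
translate([1382, 0, 0]) stool();
translate([0, 0, 413]) beam(1664);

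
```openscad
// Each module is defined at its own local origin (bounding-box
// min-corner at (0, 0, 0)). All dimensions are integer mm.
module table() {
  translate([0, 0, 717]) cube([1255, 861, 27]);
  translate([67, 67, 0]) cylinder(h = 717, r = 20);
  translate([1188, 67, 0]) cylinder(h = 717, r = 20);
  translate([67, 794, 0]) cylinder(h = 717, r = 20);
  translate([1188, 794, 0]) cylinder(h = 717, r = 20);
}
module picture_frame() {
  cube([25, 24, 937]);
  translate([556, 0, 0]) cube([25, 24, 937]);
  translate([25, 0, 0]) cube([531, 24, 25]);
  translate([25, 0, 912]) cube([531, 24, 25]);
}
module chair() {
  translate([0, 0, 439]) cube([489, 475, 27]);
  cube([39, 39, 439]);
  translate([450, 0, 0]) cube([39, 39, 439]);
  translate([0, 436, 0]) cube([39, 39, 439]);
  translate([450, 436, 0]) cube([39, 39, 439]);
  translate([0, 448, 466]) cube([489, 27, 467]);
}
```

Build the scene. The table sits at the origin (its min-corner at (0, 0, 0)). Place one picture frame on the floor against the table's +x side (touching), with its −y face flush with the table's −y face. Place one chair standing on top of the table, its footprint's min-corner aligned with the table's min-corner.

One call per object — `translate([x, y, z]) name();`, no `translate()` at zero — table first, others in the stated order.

table();
translate([1255, 0, 0]) picture_frame();
translate([0, 0, 744]) chair();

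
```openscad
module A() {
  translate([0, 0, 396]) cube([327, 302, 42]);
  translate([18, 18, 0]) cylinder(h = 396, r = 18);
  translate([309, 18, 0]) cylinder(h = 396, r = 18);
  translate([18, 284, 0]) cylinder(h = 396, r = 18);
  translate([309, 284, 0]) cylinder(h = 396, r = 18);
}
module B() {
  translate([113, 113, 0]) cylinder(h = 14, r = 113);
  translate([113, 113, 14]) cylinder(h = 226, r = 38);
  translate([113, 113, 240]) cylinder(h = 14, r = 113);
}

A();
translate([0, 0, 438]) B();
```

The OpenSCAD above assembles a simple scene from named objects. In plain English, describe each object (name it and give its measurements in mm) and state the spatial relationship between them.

A is a four-legged stool. The seat is 327×302 mm, 42 mm thick, top at z = 438 mm. It stands on four round legs, each 36 mm in diameter, from z = 0 to the seat underside, each leg's axis is inset half a diameter from the nearest pair of seat edges (so the leg's bounding box is flush with the corner).

B is a spool: two coaxial disc flanges of radius 113 mm and thickness 14 mm, joined by a core cylinder of radius 38 mm and height 226 mm. The lower flange rests on z = 0 and the three cylinders share a vertical axis.

The spool is on top of the stool.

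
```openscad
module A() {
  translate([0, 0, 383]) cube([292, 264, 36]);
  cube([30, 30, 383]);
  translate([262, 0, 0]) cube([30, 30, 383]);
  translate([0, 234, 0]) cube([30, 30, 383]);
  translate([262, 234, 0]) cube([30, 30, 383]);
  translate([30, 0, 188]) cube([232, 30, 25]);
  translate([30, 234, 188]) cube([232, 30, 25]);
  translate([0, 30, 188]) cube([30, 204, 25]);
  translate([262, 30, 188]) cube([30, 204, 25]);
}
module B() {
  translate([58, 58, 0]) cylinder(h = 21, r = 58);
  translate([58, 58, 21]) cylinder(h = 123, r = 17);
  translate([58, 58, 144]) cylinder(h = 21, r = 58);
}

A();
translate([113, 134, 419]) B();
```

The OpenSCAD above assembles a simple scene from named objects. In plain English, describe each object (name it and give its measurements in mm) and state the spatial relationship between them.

A is a four-legged stool. The seat is a 292×264×36 mm slab whose top surface is at z = 419 mm; four square legs, each 30×30 mm in cross-section, run from the floor (z = 0) to the underside of the seat, each flush with a corner of the seat. Four stretchers, 30 mm wide and 25 mm tall, connect adjacent legs with their undersides at z = 188 mm, each running between the inner faces of the legs it joins and aligned with the legs' outer faces on the other axis.

B is a spool: two coaxial disc flanges of radius 58 mm and thickness 21 mm, joined by a core cylinder of radius 17 mm and height 123 mm. The lower flange rests on z = 0 and the three cylinders share a vertical axis.

The spool is on top of the stool.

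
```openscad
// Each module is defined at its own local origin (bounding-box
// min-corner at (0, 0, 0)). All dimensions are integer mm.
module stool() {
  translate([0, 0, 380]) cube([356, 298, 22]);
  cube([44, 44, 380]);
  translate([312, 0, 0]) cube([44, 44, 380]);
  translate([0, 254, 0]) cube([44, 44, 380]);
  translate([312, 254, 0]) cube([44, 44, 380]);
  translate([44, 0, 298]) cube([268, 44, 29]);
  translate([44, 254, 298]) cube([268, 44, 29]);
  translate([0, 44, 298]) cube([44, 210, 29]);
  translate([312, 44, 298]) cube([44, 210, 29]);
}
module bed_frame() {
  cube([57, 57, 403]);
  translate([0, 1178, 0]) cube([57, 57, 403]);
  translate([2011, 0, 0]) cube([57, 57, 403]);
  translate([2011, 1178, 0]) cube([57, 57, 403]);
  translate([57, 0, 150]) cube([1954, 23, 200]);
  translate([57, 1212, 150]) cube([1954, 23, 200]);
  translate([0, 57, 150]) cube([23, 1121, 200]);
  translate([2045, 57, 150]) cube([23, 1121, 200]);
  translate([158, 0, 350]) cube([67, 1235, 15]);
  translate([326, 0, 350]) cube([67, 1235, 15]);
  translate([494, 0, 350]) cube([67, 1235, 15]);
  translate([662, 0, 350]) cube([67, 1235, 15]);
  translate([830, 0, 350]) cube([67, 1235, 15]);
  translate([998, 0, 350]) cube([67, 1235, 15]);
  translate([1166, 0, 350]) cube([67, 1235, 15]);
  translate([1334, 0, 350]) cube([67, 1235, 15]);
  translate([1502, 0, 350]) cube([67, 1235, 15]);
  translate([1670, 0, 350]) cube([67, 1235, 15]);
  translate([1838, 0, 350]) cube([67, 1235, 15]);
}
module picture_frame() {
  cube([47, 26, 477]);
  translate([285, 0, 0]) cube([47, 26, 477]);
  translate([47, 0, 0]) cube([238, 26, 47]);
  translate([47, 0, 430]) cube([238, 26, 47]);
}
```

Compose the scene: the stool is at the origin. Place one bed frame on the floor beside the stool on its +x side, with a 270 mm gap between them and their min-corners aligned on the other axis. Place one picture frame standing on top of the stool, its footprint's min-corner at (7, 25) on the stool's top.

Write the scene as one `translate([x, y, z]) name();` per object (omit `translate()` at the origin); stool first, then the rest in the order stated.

stool();
translate([626, 0, 0]) bed_frame();
translate([7, 25, 402]) picture_frame();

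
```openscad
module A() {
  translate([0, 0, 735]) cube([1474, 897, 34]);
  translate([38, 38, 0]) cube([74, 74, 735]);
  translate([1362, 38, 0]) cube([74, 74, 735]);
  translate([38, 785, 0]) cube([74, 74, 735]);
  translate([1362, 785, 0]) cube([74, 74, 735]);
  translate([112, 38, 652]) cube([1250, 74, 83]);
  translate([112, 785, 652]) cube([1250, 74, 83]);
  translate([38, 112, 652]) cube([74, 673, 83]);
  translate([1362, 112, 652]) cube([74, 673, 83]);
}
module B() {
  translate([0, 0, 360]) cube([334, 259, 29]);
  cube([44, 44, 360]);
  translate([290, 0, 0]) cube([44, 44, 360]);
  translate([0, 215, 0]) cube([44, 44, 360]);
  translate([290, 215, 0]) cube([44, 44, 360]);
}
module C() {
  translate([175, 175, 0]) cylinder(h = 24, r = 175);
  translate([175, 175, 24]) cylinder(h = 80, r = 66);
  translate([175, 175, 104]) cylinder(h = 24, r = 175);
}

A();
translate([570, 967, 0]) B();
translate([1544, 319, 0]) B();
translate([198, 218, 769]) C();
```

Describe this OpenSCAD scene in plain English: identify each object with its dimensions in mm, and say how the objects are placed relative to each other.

A is a rectangular dining table. The top is 1474×897×34 mm with its upper surface at z = 769 mm. It stands on four 74×74 mm square legs, each inset 38 mm from the nearest pair of top edges, running from the floor to the underside of the top. Four apron rails, 74 mm thick and 83 mm tall, run between adjacent legs with their top edges flush with the underside of the top and their outer faces flush with the legs' outer faces.

B is a simple wooden stool: a rectangular seat 334 mm (x) by 259 mm (y), 29 mm thick, top face at z = 389 mm, on four square legs, each 44×44 mm in cross-section. The legs rest on z = 0, each flush with a corner of the seat.

C is a spool: two coaxial disc flanges of radius 175 mm and thickness 24 mm, joined by a core cylinder of radius 66 mm and height 80 mm. The lower flange rests on z = 0 and the three cylinders share a vertical axis.

Two stools sit around the table at the +y, +x sides. The spool is on top of the table.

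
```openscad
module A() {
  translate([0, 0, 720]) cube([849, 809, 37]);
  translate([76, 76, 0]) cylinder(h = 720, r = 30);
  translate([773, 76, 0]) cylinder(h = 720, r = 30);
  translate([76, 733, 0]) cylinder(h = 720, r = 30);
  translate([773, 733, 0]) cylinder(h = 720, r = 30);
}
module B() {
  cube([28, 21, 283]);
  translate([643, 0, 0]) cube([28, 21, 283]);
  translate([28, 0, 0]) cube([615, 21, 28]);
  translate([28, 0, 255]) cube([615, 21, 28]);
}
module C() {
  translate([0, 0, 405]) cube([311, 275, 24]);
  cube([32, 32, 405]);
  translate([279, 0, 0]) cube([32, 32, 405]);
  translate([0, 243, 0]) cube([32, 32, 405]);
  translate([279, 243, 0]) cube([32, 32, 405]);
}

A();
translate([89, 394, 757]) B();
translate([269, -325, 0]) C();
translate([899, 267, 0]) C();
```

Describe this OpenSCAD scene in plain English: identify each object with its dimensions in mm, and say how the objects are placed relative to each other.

A is a table with a 849×809 mm rectangular top, 37 mm thick, top surface at z = 757 mm, supported by four round legs of 60 mm diameter, each leg's bounding box inset 46 mm from the nearest pair of top edges, running from the floor.

B is a rectangular picture frame lying in the x–z plane (depth along y). The opening is 615 mm wide (x) by 227 mm tall (z), surrounded by a border 28 mm wide on all four sides. The frame is 21 mm deep and is made of two full-height vertical stiles with two horizontal rails fitted between them.

C is a four-legged stool. The seat is a 311×275×24 mm slab whose top surface is at z = 429 mm; four square legs, each 32×32 mm in cross-section, run from the floor (z = 0) to the underside of the seat, each flush with a corner of the seat.

The picture frame is on top of the table, centred. Two stools sit around the table at the −y, +x sides.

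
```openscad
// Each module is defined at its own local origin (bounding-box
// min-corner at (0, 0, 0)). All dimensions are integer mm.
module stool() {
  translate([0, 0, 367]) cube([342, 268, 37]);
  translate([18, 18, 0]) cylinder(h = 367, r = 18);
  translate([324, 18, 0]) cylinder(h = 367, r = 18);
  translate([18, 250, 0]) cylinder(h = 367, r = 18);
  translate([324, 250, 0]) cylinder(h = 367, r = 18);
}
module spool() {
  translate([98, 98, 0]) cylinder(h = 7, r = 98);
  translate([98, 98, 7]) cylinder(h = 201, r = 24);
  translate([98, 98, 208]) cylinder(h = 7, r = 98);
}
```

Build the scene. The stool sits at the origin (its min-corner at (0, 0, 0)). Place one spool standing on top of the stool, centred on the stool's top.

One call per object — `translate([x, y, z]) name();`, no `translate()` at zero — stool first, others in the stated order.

stool();
translate([73, 36, 404]) spool();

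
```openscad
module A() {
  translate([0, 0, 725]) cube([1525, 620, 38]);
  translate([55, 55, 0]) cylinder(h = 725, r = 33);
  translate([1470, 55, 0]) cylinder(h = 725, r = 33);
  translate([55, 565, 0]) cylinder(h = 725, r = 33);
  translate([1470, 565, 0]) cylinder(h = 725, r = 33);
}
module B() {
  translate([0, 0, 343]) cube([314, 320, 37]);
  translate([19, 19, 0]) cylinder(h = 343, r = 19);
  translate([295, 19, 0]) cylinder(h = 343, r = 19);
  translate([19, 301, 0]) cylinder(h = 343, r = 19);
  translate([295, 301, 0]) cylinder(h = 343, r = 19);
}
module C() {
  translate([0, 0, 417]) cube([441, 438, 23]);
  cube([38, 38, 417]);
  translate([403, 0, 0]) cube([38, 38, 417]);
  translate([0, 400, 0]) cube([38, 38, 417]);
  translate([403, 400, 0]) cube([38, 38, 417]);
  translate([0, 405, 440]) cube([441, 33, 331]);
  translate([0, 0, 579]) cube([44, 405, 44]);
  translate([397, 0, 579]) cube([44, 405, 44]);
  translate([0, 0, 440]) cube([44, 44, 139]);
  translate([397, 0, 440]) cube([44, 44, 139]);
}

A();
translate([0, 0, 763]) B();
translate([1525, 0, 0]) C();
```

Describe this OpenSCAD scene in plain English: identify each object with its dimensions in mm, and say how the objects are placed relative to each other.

A is a table with a 1525×620 mm rectangular top, 38 mm thick, top surface at z = 763 mm, supported by four round legs of 66 mm diameter, each leg's bounding box inset 22 mm from the nearest pair of top edges, running from the floor.

B is a simple wooden stool: a rectangular seat 314 mm (x) by 320 mm (y), 37 mm thick, top face at z = 380 mm, on four round legs, each 38 mm in diameter. The legs rest on z = 0, each leg's axis is inset half a diameter from the nearest pair of seat edges (so the leg's bounding box is flush with the corner).

C is a chair. The seat is a 441×438×23 mm slab with its top at z = 440 mm, on four 38×38 mm corner legs (flush with the seat edges, standing on z = 0). A flat backrest 33 mm thick, 331 mm tall, spans the full seat width and rises from the seat top along its +y edge, rear face flush with the rear of the seat. Two armrests of 44×44 mm section run along each side from the seat's front edge to the front of the backrest, top faces 183 mm above the seat top and outer faces flush with the seat's x-edges; a 44×44 mm post under the front of each armrest stands on the seat at the front corner.

The stool is on top of the table. The chair is against the table's +x side, with their −y faces flush.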